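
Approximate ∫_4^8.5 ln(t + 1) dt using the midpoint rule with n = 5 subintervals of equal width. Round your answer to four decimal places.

8.8433

Δt = (8.5 − 4)/5 = 0.9.
Midpoints: 4.45, 5.35, 6.25, 7.15, 8.05.
f(4.45) ≈ 1.6956, f(5.35) ≈ 1.8485, f(6.25) ≈ 1.9810, f(7.15) ≈ 2.0980, f(8.05) ≈ 2.2028.
Sum = Δt · [f(4.45) + f(5.35) + f(6.25) + f(7.15) + f(8.05)].
Sum ≈ 8.8433.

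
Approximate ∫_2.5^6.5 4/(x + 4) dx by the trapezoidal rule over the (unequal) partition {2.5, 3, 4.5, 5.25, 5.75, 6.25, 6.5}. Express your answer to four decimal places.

1.9240

Subinterval widths: 0.5, 1.5, 0.75, 0.5, 0.5, 0.25.
f(2.5) = 8/13, f(3) = 4/7, f(4.5) = 8/17, f(5.25) = 16/37, f(5.75) = 16/39, f(6.25) = 16/41, f(6.5) = 8/21.
On each subinterval the trapezoid contributes (Δx_i/2)·[f(x_{i-1}) + f(x_i)].
Sum ≈ 1.9240.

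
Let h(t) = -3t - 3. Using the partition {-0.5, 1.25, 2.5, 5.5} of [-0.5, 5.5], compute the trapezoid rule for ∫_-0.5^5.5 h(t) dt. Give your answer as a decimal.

-63

Subinterval widths: 1.75, 1.25, 3.
h(-0.5) = -1.5, h(1.25) = -6.75, h(2.5) = -10.5, h(5.5) = -19.5.
On each subinterval the trapezoid contributes (Δt_i/2)·[h(t_{i-1}) + h(t_i)].
Sum = -63.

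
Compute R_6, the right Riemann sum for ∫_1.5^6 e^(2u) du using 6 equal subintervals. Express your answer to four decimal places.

Δu = (6 − 1.5)/6 = 0.75.
Right endpoints: 2.25, 3, 3.75, 4.5, 5.25, 6.
f(2.25) ≈ 90.0171, f(3) ≈ 403.4288, f(3.75) ≈ 1808.0424, f(4.5) ≈ 8103.0839, f(5.25) ≈ 36315.5027, f(6) ≈ 162754.7914.
Sum = Δu · [f(2.25) + f(3) + f(3.75) + ...].
Sum ≈ 157106.1498.

157106.1498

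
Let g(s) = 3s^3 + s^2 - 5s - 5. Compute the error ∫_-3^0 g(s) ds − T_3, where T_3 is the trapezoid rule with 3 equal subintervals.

6.25

Exact integral: ∫_-3^0 g(s) ds = -44.25.
T_3 = -50.5.
Error = -44.25 − (-50.5) = 6.25.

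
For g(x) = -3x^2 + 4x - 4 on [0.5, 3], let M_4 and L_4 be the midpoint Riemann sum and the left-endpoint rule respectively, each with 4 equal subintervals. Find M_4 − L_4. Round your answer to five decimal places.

-4.34570

M_4 ≈ -19.1308594.
L_4 = -14.78515625.
M_4 − L_4 ≈ -4.34570.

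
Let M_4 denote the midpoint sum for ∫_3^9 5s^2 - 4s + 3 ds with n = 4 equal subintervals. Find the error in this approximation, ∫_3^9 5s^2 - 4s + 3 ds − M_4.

5.625

Exact integral: ∫_3^9 f(s) ds = 1044.
M_4 = 1038.375.
Error = 1044 − 1038.375 = 5.625.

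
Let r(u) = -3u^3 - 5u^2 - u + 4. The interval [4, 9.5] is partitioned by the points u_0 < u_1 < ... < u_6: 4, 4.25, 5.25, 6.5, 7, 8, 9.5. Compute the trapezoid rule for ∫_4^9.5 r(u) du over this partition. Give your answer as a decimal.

Subinterval widths: 0.25, 1, 1.25, 0.5, 1, 1.5.
r(4) = -272, r(4.25) = -320.859375, r(5.25) = -573.171875, r(6.5) = -1037.625, r(7) = -1277, r(8) = -1860, r(9.5) = -3028.875.
On each subinterval the trapezoid contributes (Δu_i/2)·[r(u_{i-1}) + r(u_i)].
Sum = -7341.68359375.

-7341.68359375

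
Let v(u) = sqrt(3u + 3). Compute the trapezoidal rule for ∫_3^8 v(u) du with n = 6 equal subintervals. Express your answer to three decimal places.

21.931

Δu = (8 − 3)/6 = 5/6.
v(3) ≈ 3.464, v(23/6) ≈ 3.808, v(14/3) ≈ 4.123, v(5.5) ≈ 4.416, v(19/3) ≈ 4.690, v(43/6) ≈ 4.950, v(8) ≈ 5.196.
T_6 = (Δu/2)·[v(u_0) + 2v(u_1) + ... + 2v(u_{5}) + v(u_6)].
Sum ≈ 21.931.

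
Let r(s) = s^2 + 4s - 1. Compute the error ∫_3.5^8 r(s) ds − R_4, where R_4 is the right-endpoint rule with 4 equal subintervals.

Exact integral: ∫_3.5^8 r(s) ds = 255.375.
R_4 = 295.55859375.
Error = 255.375 − 295.55859375 = -40.18359375.

-40.18359375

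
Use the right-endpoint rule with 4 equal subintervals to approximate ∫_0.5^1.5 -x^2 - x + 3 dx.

Δx = (1.5 − 0.5)/4 = 0.25.
Right endpoints: 0.75, 1, 1.25, 1.5.
f(0.75) = 1.6875, f(1) = 1, f(1.25) = 0.1875, f(1.5) = -0.75.
Sum = Δx · [f(0.75) + f(1) + f(1.25) + f(1.5)].
Sum = 0.53125.

0.53125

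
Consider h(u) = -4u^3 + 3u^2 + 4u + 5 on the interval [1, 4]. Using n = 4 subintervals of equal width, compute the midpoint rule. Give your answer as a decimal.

Δu = (4 − 1)/4 = 0.75.
Midpoints: 1.375, 2.125, 2.875, 3.625.
h(1.375) = 5.7734375, h(2.125) = -11.3359375, h(2.875) = -53.7578125, h(3.625) = -131.6171875.
Sum = Δu · [h(1.375) + h(2.125) + h(2.875) + h(3.625)].
Sum = -143.203125.

-143.203125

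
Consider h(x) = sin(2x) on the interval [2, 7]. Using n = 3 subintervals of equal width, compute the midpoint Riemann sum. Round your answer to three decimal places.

Δx = (7 − 2)/3 = 5/3.
Midpoints: 17/6, 4.5, 37/6.
h(17/6) ≈ -0.578, h(4.5) ≈ 0.412, h(37/6) ≈ -0.231.
Sum = Δx · [h(17/6) + h(4.5) + h(37/6)].
Sum ≈ -0.662.

-0.662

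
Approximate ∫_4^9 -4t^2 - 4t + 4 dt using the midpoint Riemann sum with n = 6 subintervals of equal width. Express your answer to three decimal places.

-995.509

Δt = (9 − 4)/6 = 5/6.
Midpoints: 53/12, 5.25, 73/12, 83/12, 7.75, 103/12.
f(53/12) = -3301/36, f(5.25) = -127.25, f(73/12) = -6061/36, f(83/12) = -7741/36, f(7.75) = -267.25, f(103/12) = -11701/36.
Sum = Δt · [f(53/12) + f(5.25) + f(73/12) + ...].
Sum ≈ -995.509.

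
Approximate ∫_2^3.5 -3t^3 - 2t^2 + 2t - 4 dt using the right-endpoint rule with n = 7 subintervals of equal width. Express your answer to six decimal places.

-134.510204

Δt = (3.5 − 2)/7 = 3/14.
Right endpoints: 31/14, 17/7, 37/14, 20/7, 43/14, 23/7, 3.5.
f(31/14) = -115105/2744, f(17/7) = -18491/343, f(37/14) = -186763/2744, f(20/7) = -29012/343, f(43/14) = -284413/2744, f(23/7) = -43025/343, f(3.5) = -150.125.
Sum = Δt · [f(31/14) + f(17/7) + f(37/14) + ...].
Sum ≈ -134.510204.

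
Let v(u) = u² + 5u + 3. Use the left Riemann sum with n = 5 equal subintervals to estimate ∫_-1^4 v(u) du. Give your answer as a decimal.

Δu = (4 − (-1))/5 = 1.
Left endpoints: -1, 0, 1, 2, 3.
v(-1) = -1, v(0) = 3, v(1) = 9, v(2) = 17, v(3) = 27.
Sum = Δu · [v(-1) + v(0) + v(1) + v(2) + v(3)].
Sum = 55.

55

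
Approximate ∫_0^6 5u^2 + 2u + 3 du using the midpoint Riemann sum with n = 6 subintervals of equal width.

Δu = (6 − 0)/6 = 1.
Midpoints: 0.5, 1.5, 2.5, 3.5, 4.5, 5.5.
f(0.5) = 5.25, f(1.5) = 17.25, f(2.5) = 39.25, f(3.5) = 71.25, f(4.5) = 113.25, f(5.5) = 165.25.
Sum = Δu · [f(0.5) + f(1.5) + f(2.5) + ...].
Sum = 411.5.

411.5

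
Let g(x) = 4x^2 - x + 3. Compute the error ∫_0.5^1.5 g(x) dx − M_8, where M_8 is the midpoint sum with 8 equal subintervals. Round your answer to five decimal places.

0.00521

Exact integral: ∫_0.5^1.5 g(x) dx ≈ 6.3333333.
M_8 = 6.328125.
Error ≈ 6.3333333 − 6.328125 ≈ 0.00521.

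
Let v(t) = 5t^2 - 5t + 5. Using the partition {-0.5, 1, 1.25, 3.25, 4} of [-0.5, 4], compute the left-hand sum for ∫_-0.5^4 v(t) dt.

58.671875

Subinterval widths: 1.5, 0.25, 2, 0.75.
Left endpoints: -0.5, 1, 1.25, 3.25.
v(-0.5) = 8.75, v(1) = 5, v(1.25) = 6.5625, v(3.25) = 41.5625.
Sum = Σ Δt_i · v(t_i).
Sum = 58.671875.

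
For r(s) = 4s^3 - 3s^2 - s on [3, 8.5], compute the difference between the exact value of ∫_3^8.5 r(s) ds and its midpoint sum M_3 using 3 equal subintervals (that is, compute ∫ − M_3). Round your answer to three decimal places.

Exact integral: ∫_3^8.5 r(s) ds = 4520.3125.
M_3 ≈ 4418.63889.
Error ≈ 4520.3125 − 4418.63889 ≈ 101.674.

101.674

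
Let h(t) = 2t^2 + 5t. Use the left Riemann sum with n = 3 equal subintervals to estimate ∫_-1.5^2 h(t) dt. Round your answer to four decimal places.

1.2963

Δt = (2 − (-1.5))/3 = 7/6.
Left endpoints: -1.5, -1/3, 5/6.
h(-1.5) = -3, h(-1/3) = -13/9, h(5/6) = 50/9.
Sum = Δt · [h(-1.5) + h(-1/3) + h(5/6)].
Sum ≈ 1.2963.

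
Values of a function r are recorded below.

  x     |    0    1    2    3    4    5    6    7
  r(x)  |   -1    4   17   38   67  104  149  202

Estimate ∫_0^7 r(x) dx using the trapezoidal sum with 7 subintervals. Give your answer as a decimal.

479.5

Δx = 1.
T_7 = (1/2)·[(-1) + 2·4 + 2·17 + 2·38 + 2·67 + 2·104 + 2·149 + 202] = 479.5.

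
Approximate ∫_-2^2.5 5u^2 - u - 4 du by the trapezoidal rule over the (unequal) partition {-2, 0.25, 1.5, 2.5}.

32.203125

Subinterval widths: 2.25, 1.25, 1.
f(-2) = 18, f(0.25) = -3.9375, f(1.5) = 5.75, f(2.5) = 24.75.
On each subinterval the trapezoid contributes (Δu_i/2)·[f(u_{i-1}) + f(u_i)].
Sum = 32.203125.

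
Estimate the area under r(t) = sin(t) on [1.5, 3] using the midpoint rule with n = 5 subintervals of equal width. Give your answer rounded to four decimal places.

1.0647

Δt = (3 − 1.5)/5 = 0.3.
Midpoints: 1.65, 1.95, 2.25, 2.55, 2.85.
r(1.65) ≈ 0.9969, r(1.95) ≈ 0.9290, r(2.25) ≈ 0.7781, r(2.55) ≈ 0.5577, r(2.85) ≈ 0.2875.
Sum = Δt · [r(1.65) + r(1.95) + r(2.25) + r(2.55) + r(2.85)].
Sum ≈ 1.0647.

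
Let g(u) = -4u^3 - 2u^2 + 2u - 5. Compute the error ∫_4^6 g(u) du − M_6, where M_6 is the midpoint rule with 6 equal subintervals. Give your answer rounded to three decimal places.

-1.148

Exact integral: ∫_4^6 g(u) du ≈ -1131.33333.
M_6 ≈ -1130.18519.
Error ≈ -1131.33333 − (-1130.18519) ≈ -1.148.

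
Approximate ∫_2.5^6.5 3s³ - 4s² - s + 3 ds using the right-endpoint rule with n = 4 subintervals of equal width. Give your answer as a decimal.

Δs = (6.5 − 2.5)/4 = 1.
Right endpoints: 3.5, 4.5, 5.5, 6.5.
f(3.5) = 79.125, f(4.5) = 190.875, f(5.5) = 375.625, f(6.5) = 651.375.
Sum = Δs · [f(3.5) + f(4.5) + f(5.5) + f(6.5)].
Sum = 1297.

1297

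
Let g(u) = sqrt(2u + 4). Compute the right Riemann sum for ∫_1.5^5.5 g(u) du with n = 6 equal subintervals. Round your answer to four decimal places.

13.5961

Δu = (5.5 − 1.5)/6 = 2/3.
Right endpoints: 13/6, 17/6, 3.5, 25/6, 29/6, 5.5.
g(13/6) ≈ 2.8868, g(17/6) ≈ 3.1091, g(3.5) ≈ 3.3166, g(25/6) ≈ 3.5119, g(29/6) ≈ 3.6968, g(5.5) ≈ 3.8730.
Sum = Δu · [g(13/6) + g(17/6) + g(3.5) + ...].
Sum ≈ 13.5961.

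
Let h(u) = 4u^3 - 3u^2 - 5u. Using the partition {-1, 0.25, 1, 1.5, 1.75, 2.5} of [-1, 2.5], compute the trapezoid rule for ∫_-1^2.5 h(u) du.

Subinterval widths: 1.25, 0.75, 0.5, 0.25, 0.75.
h(-1) = -2, h(0.25) = -1.375, h(1) = -4, h(1.5) = -0.75, h(1.75) = 3.5, h(2.5) = 31.25.
On each subinterval the trapezoid contributes (Δu_i/2)·[h(u_{i-1}) + h(u_i)].
Sum = 8.0625.

8.0625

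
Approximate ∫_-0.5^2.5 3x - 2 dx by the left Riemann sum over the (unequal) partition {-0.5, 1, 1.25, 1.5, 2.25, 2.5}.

-1.5

Subinterval widths: 1.5, 0.25, 0.25, 0.75, 0.25.
Left endpoints: -0.5, 1, 1.25, 1.5, 2.25.
f(-0.5) = -3.5, f(1) = 1, f(1.25) = 1.75, f(1.5) = 2.5, f(2.25) = 4.75.
Sum = Σ Δx_i · f(x_i).
Sum = -1.5.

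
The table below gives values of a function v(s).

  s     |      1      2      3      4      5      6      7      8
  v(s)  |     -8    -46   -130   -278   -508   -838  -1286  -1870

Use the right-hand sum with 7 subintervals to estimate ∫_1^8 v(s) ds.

Δs = 1.
Sum = 1·[(-46) + (-130) + (-278) + (-508) + (-838) + (-1286) + (-1870)] = -4956.

-4956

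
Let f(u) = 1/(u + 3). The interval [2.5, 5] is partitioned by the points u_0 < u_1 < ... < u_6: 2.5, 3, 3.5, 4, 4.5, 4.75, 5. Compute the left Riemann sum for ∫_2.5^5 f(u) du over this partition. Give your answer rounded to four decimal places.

Subinterval widths: 0.5, 0.5, 0.5, 0.5, 0.25, 0.25.
Left endpoints: 2.5, 3, 3.5, 4, 4.5, 4.75.
f(2.5) = 2/11, f(3) = 1/6, f(3.5) = 2/13, f(4) = 1/7, f(4.5) = 2/15, f(4.75) = 4/31.
Sum = Σ Δu_i · f(u_i).
Sum ≈ 0.3882.

0.3882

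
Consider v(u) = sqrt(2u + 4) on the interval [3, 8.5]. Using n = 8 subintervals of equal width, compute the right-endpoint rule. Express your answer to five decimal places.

22.02147

Δu = (8.5 − 3)/8 = 0.6875.
Right endpoints: 3.6875, 4.375, 5.0625, 5.75, 6.4375, 7.125, 7.8125, 8.5.
v(3.6875) ≈ 3.37268, v(4.375) ≈ 3.57071, v(5.0625) ≈ 3.75832, v(5.75) ≈ 3.93700, v(6.4375) ≈ 4.10792, v(7.125) ≈ 4.27200, v(7.8125) ≈ 4.43001, v(8.5) ≈ 4.58258.
Sum = Δu · [v(3.6875) + v(4.375) + v(5.0625) + ...].
Sum ≈ 22.02147.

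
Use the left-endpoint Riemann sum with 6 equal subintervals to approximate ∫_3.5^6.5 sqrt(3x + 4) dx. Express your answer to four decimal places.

12.7841

Δx = (6.5 − 3.5)/6 = 0.5.
Left endpoints: 3.5, 4, 4.5, 5, 5.5, 6.
f(3.5) ≈ 3.8079, f(4) ≈ 4.0000, f(4.5) ≈ 4.1833, f(5) ≈ 4.3589, f(5.5) ≈ 4.5277, f(6) ≈ 4.6904.
Sum = Δx · [f(3.5) + f(4) + f(4.5) + ...].
Sum ≈ 12.7841.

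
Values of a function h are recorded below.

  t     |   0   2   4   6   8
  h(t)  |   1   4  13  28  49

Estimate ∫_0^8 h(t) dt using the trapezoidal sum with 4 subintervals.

Δt = 2.
T_4 = (2/2)·[1 + 2·4 + 2·13 + 2·28 + 49] = 140.

140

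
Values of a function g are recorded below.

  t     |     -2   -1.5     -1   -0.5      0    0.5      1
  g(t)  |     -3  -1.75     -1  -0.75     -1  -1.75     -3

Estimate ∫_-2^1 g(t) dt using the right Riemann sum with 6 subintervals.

-4.625

Δt = 0.5.
Sum = 0.5·[(-1.75) + (-1) + (-0.75) + (-1) + (-1.75) + (-3)] = -4.625.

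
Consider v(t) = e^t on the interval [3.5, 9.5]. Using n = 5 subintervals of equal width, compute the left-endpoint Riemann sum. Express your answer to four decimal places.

Δt = (9.5 − 3.5)/5 = 1.2.
Left endpoints: 3.5, 4.7, 5.9, 7.1, 8.3.
v(3.5) ≈ 33.1155, v(4.7) ≈ 109.9472, v(5.9) ≈ 365.0375, v(7.1) ≈ 1211.9671, v(8.3) ≈ 4023.8724.
Sum = Δt · [v(3.5) + v(4.7) + v(5.9) + v(7.1) + v(8.3)].
Sum ≈ 6892.7275.

6892.7275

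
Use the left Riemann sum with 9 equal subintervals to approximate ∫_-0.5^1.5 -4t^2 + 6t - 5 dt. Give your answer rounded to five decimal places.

-9.17695

Δt = (1.5 − (-0.5))/9 = 2/9.
Left endpoints: -0.5, -5/18, -1/18, 1/6, 7/18, 11/18, 5/6, 19/18, 23/18.
f(-0.5) = -9, f(-5/18) = -565/81, f(-1/18) = -433/81, f(1/6) = -37/9, f(7/18) = -265/81, f(11/18) = -229/81, f(5/6) = -25/9, f(19/18) = -253/81, f(23/18) = -313/81.
Sum = Δt · [f(-0.5) + f(-5/18) + f(-1/18) + ...].
Sum ≈ -9.17695.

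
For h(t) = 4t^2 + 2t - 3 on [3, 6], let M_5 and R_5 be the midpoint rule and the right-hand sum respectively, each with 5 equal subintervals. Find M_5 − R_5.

M_5 = 269.64.
R_5 = 304.92.
M_5 − R_5 = -35.28.

-35.28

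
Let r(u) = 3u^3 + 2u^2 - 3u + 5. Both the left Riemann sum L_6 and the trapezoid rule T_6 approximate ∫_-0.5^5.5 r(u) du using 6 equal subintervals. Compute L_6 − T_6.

L_6 = 536.
T_6 = 806.75.
L_6 − T_6 = -270.75.

-270.75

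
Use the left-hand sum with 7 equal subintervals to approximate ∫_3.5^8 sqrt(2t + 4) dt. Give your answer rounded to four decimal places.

Δt = (8 − 3.5)/7 = 9/14.
Left endpoints: 3.5, 29/7, 67/14, 38/7, 85/14, 47/7, 103/14.
f(3.5) ≈ 3.3166, f(29/7) ≈ 3.5051, f(67/14) ≈ 3.6839, f(38/7) ≈ 3.8545, f(85/14) ≈ 4.0178, f(47/7) ≈ 4.1748, f(103/14) ≈ 4.3260.
Sum = Δt · [f(3.5) + f(29/7) + f(67/14) + ...].
Sum ≈ 17.2792.

17.2792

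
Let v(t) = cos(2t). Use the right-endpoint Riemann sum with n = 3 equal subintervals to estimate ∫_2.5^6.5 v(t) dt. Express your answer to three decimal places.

0.638

Δt = (6.5 − 2.5)/3 = 4/3.
Right endpoints: 23/6, 31/6, 6.5.
v(23/6) ≈ 0.186, v(31/6) ≈ -0.615, v(6.5) ≈ 0.907.
Sum = Δt · [v(23/6) + v(31/6) + v(6.5)].
Sum ≈ 0.638.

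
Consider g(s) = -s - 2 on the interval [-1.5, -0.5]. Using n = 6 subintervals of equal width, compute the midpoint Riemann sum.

-1

Δs = (-0.5 − (-1.5))/6 = 1/6.
Midpoints: -17/12, -1.25, -13/12, -11/12, -0.75, -7/12.
g(-17/12) = -7/12, g(-1.25) = -0.75, g(-13/12) = -11/12, g(-11/12) = -13/12, g(-0.75) = -1.25, g(-7/12) = -17/12.
Sum = Δs · [g(-17/12) + g(-1.25) + g(-13/12) + ...].
Sum = -1.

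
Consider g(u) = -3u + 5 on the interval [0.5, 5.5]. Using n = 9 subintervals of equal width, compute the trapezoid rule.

-20

Δu = (5.5 − 0.5)/9 = 5/9.
g(0.5) = 3.5, g(19/18) = 11/6, g(29/18) = 1/6, g(13/6) = -1.5, g(49/18) = -19/6, g(59/18) = -29/6, g(23/6) = -6.5, g(79/18) = -49/6, g(89/18) = -59/6, g(5.5) = -11.5.
T_9 = (Δu/2)·[g(u_0) + 2g(u_1) + ... + 2g(u_{8}) + g(u_9)].
Sum = -20.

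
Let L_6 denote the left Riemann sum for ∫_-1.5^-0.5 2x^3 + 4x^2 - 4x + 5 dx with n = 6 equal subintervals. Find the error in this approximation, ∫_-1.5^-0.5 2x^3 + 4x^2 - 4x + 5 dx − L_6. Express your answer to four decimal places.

Exact integral: ∫_-1.5^-0.5 f(x) dx ≈ 10.833333.
L_6 ≈ 11.282407.
Error ≈ 10.833333 − 11.282407 ≈ -0.4491.

-0.4491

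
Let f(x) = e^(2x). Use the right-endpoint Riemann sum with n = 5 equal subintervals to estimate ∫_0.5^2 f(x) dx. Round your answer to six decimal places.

34.495483

Δx = (2 − 0.5)/5 = 0.3.
Right endpoints: 0.8, 1.1, 1.4, 1.7, 2.
f(0.8) ≈ 4.953032, f(1.1) ≈ 9.025013, f(1.4) ≈ 16.444647, f(1.7) ≈ 29.964100, f(2) ≈ 54.598150.
Sum = Δx · [f(0.8) + f(1.1) + f(1.4) + f(1.7) + f(2)].
Sum ≈ 34.495483.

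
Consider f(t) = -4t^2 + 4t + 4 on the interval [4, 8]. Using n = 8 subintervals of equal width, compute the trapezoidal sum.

-486

Δt = (8 − 4)/8 = 0.5.
f(4) = -44, f(4.5) = -59, f(5) = -76, f(5.5) = -95, f(6) = -116, f(6.5) = -139, f(7) = -164, f(7.5) = -191, f(8) = -220.
T_8 = (Δt/2)·[f(t_0) + 2f(t_1) + ... + 2f(t_{7}) + f(t_8)].
Sum = -486.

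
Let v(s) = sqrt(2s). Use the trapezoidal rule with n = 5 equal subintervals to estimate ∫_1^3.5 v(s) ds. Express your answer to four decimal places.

Δs = (3.5 − 1)/5 = 0.5.
v(1) ≈ 1.4142, v(1.5) ≈ 1.7321, v(2) ≈ 2.0000, v(2.5) ≈ 2.2361, v(3) ≈ 2.4495, v(3.5) ≈ 2.6458.
T_5 = (Δs/2)·[v(s_0) + 2v(s_1) + ... + 2v(s_{4}) + v(s_5)].
Sum ≈ 5.2238.

5.2238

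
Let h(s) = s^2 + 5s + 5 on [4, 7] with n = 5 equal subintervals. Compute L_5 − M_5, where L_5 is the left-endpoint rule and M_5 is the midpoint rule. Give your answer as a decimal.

-14.13

L_5 = 176.28.
M_5 = 190.41.
L_5 − M_5 = -14.13.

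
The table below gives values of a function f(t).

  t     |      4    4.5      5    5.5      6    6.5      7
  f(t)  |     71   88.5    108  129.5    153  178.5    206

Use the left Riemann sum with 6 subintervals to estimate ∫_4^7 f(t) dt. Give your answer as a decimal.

Δt = 0.5.
Sum = 0.5·[71 + 88.5 + 108 + 129.5 + 153 + 178.5] = 364.25.

364.25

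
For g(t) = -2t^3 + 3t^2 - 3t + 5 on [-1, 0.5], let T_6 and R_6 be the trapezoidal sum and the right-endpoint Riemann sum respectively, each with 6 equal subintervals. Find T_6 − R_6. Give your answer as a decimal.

1.125

T_6 = 10.2890625.
R_6 = 9.1640625.
T_6 − R_6 = 1.125.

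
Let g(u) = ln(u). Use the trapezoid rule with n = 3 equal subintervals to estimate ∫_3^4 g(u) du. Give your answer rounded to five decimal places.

1.24857

Δu = (4 − 3)/3 = 1/3.
g(3) ≈ 1.09861, g(10/3) ≈ 1.20397, g(11/3) ≈ 1.29928, g(4) ≈ 1.38629.
T_3 = (Δu/2)·[g(u_0) + 2g(u_1) + 2g(u_2) + g(u_3)].
Sum ≈ 1.24857.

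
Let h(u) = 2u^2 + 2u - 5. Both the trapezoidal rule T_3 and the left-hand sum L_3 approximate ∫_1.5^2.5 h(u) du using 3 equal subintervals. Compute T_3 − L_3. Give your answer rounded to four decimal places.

1.6667

T_3 ≈ 7.203704.
L_3 ≈ 5.537037.
T_3 − L_3 ≈ 1.6667.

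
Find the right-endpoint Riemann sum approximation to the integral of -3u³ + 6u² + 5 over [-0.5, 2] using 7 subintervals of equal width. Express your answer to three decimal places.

16.422

Δu = (2 − (-0.5))/7 = 5/14.
Right endpoints: -1/7, 3/14, 4/7, 13/14, 9/7, 23/14, 2.
f(-1/7) = 1760/343, f(3/14) = 14395/2744, f(4/7) = 2195/343, f(13/14) = 21325/2744, f(9/7) = 2930/343, f(23/14) = 21655/2744, f(2) = 5.
Sum = Δu · [f(-1/7) + f(3/14) + f(4/7) + ...].
Sum ≈ 16.422.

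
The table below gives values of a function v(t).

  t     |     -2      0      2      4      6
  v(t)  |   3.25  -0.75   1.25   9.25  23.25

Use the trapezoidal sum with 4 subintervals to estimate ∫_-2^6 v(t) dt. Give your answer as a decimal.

Δt = 2.
T_4 = (2/2)·[3.25 + 2·(-0.75) + 2·1.25 + 2·9.25 + 23.25] = 46.

46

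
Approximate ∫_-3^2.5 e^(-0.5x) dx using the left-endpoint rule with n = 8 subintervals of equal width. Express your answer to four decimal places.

Δx = (2.5 − (-3))/8 = 0.6875.
Left endpoints: -3, -2.3125, -1.625, -0.9375, -0.25, 0.4375, 1.125, 1.8125.
f(-3) ≈ 4.4817, f(-2.3125) ≈ 3.1780, f(-1.625) ≈ 2.2535, f(-0.9375) ≈ 1.5980, f(-0.25) ≈ 1.1331, f(0.4375) ≈ 0.8035, f(1.125) ≈ 0.5698, f(1.8125) ≈ 0.4040.
Sum = Δx · [f(-3) + f(-2.3125) + f(-1.625) + ...].
Sum ≈ 9.9149.

9.9149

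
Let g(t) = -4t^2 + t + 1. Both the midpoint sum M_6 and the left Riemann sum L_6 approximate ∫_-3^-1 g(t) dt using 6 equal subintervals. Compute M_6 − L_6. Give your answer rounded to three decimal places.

5.889

M_6 ≈ -36.59259.
L_6 ≈ -42.48148.
M_6 − L_6 ≈ 5.889.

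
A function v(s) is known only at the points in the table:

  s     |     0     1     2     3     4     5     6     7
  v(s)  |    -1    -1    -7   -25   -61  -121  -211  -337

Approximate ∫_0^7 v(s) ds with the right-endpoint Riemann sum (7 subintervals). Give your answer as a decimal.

Δs = 1.
Sum = 1·[(-1) + (-7) + (-25) + (-61) + (-121) + (-211) + (-337)] = -763.

-763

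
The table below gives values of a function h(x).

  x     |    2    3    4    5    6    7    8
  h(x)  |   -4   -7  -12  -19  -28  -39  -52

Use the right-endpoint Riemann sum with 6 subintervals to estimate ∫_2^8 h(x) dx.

Δx = 1.
Sum = 1·[(-7) + (-12) + (-19) + (-28) + (-39) + (-52)] = -157.

-157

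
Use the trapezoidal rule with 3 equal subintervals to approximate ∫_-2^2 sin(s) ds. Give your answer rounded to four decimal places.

0.0000

Δs = (2 − (-2))/3 = 4/3.
f(-2) ≈ -0.9093, f(-2/3) ≈ -0.6184, f(2/3) ≈ 0.6184, f(2) ≈ 0.9093.
T_3 = (Δs/2)·[f(s_0) + 2f(s_1) + 2f(s_2) + f(s_3)].
Sum ≈ 0.0000.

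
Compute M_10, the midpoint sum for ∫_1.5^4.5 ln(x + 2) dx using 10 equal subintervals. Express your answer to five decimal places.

Δx = (4.5 − 1.5)/10 = 0.3.
Midpoints: 1.65, 1.95, 2.25, 2.55, 2.85, 3.15, 3.45, 3.75, 4.05, 4.35.
f(1.65) ≈ 1.29473, f(1.95) ≈ 1.37372, f(2.25) ≈ 1.44692, f(2.55) ≈ 1.51513, f(2.85) ≈ 1.57898, f(3.15) ≈ 1.63900, f(3.45) ≈ 1.69562, f(3.75) ≈ 1.74920, f(4.05) ≈ 1.80006, f(4.35) ≈ 1.84845.
Sum = Δx · [f(1.65) + f(1.95) + f(2.25) + ...].
Sum ≈ 4.78254.

4.78254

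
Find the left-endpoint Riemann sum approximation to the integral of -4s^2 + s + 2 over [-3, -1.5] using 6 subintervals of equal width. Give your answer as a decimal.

Δs = (-1.5 − (-3))/6 = 0.25.
Left endpoints: -3, -2.75, -2.5, -2.25, -2, -1.75.
f(-3) = -37, f(-2.75) = -31, f(-2.5) = -25.5, f(-2.25) = -20.5, f(-2) = -16, f(-1.75) = -12.
Sum = Δs · [f(-3) + f(-2.75) + f(-2.5) + ...].
Sum = -35.5.

-35.5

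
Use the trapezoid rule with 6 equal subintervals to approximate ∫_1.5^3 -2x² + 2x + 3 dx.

-4.53125

Δx = (3 − 1.5)/6 = 0.25.
f(1.5) = 1.5, f(1.75) = 0.375, f(2) = -1, f(2.25) = -2.625, f(2.5) = -4.5, f(2.75) = -6.625, f(3) = -9.
T_6 = (Δx/2)·[f(x_0) + 2f(x_1) + ... + 2f(x_{5}) + f(x_6)].
Sum = -4.53125.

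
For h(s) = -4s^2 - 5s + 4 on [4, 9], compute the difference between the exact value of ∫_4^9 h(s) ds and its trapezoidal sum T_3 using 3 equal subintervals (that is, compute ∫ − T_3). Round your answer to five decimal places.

Exact integral: ∫_4^9 h(s) ds ≈ -1029.1666667.
T_3 ≈ -1038.4259259.
Error ≈ -1029.1666667 − (-1038.4259259) ≈ 9.25926.

9.25926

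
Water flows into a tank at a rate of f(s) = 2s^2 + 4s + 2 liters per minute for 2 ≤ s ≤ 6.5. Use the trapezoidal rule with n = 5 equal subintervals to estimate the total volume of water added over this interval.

Δs = (6.5 − 2)/5 = 0.9.
f(2) = 18, f(2.9) = 30.42, f(3.8) = 46.08, f(4.7) = 64.98, f(5.6) = 87.12, f(6.5) = 112.5.
T_5 = (Δs/2)·[f(s_0) + 2f(s_1) + ... + 2f(s_{4}) + f(s_5)].
Sum = 264.465.

264.465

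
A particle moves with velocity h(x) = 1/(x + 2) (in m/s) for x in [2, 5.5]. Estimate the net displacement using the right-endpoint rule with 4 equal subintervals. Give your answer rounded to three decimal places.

0.580

Δx = (5.5 − 2)/4 = 0.875.
Right endpoints: 2.875, 3.75, 4.625, 5.5.
h(2.875) = 8/39, h(3.75) = 4/23, h(4.625) = 8/53, h(5.5) = 2/15.
Sum = Δx · [h(2.875) + h(3.75) + h(4.625) + h(5.5)].
Sum ≈ 0.580.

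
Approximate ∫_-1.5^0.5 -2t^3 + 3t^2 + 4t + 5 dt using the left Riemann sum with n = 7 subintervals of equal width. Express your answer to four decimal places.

12.8776

Δt = (0.5 − (-1.5))/7 = 2/7.
Left endpoints: -1.5, -17/14, -13/14, -9/14, -5/14, -1/14, 3/14.
f(-1.5) = 12.5, f(-17/14) = 5589/686, f(-13/14) = 3755/686, f(-9/14) = 2881/686, f(-5/14) = 2775/686, f(-1/14) = 3245/686, f(3/14) = 4099/686.
Sum = Δt · [f(-1.5) + f(-17/14) + f(-13/14) + ...].
Sum ≈ 12.8776.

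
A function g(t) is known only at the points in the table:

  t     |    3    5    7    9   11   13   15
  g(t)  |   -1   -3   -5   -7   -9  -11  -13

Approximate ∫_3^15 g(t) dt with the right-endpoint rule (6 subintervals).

Δt = 2.
Sum = 2·[(-3) + (-5) + (-7) + (-9) + (-11) + (-13)] = -96.

-96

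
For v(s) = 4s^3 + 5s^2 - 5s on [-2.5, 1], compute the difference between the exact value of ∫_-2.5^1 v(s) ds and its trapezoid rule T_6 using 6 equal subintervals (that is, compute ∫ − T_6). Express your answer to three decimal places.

0.794

Exact integral: ∫_-2.5^1 v(s) ds ≈ 2.77083.
T_6 ≈ 1.97685.
Error ≈ 2.77083 − 1.97685 ≈ 0.794.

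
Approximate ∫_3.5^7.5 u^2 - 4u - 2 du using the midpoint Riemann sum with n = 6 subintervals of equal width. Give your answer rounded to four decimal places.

30.1852

Δu = (7.5 − 3.5)/6 = 2/3.
Midpoints: 23/6, 4.5, 31/6, 35/6, 6.5, 43/6.
f(23/6) = -95/36, f(4.5) = 0.25, f(31/6) = 145/36, f(35/6) = 313/36, f(6.5) = 14.25, f(43/6) = 745/36.
Sum = Δu · [f(23/6) + f(4.5) + f(31/6) + ...].
Sum ≈ 30.1852.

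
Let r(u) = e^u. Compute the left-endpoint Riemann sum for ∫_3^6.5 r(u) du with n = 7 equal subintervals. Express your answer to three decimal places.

Δu = (6.5 − 3)/7 = 0.5.
Left endpoints: 3, 3.5, 4, 4.5, 5, 5.5, 6.
r(3) ≈ 20.086, r(3.5) ≈ 33.115, r(4) ≈ 54.598, r(4.5) ≈ 90.017, r(5) ≈ 148.413, r(5.5) ≈ 244.692, r(6) ≈ 403.429.
Sum = Δu · [r(3) + r(3.5) + r(4) + ...].
Sum ≈ 497.175.

497.175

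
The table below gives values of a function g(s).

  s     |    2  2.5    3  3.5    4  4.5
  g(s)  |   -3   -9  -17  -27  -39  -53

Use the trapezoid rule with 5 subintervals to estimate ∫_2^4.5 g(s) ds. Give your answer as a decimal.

Δs = 0.5.
T_5 = (0.5/2)·[(-3) + 2·(-9) + 2·(-17) + 2·(-27) + 2·(-39) + (-53)] = -60.

-60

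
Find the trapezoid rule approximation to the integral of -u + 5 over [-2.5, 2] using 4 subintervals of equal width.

Δu = (2 − (-2.5))/4 = 1.125.
f(-2.5) = 7.5, f(-1.375) = 6.375, f(-0.25) = 5.25, f(0.875) = 4.125, f(2) = 3.
T_4 = (Δu/2)·[f(u_0) + 2f(u_1) + 2f(u_2) + 2f(u_3) + f(u_4)].
Sum = 23.625.

23.625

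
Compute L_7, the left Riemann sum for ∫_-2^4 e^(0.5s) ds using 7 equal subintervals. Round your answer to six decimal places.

Δs = (4 − (-2))/7 = 6/7.
Left endpoints: -2, -8/7, -2/7, 4/7, 10/7, 16/7, 22/7.
f(-2) ≈ 0.367879, f(-8/7) ≈ 0.564718, f(-2/7) ≈ 0.866878, f(4/7) ≈ 1.330712, f(10/7) ≈ 2.042727, f(16/7) ≈ 3.135715, f(22/7) ≈ 4.813520.
Sum = Δs · [f(-2) + f(-8/7) + f(-2/7) + ...].
Sum ≈ 11.247556.

11.247556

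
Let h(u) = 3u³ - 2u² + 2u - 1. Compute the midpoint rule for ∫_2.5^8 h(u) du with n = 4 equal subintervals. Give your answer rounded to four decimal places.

2724.8257

Δu = (8 − 2.5)/4 = 1.375.
Midpoints: 3.1875, 4.5625, 5.9375, 7.3125.
h(3.1875) = 336737/4096, h(4.5625) = 1029803/4096, h(5.9375) = 2327869/4096, h(7.3125) = 4422599/4096.
Sum = Δu · [h(3.1875) + h(4.5625) + h(5.9375) + h(7.3125)].
Sum ≈ 2724.8257.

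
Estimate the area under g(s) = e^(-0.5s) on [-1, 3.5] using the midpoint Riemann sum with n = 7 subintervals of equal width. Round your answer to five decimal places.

2.93723

Δs = (3.5 − (-1))/7 = 9/14.
Midpoints: -19/28, -1/28, 17/28, 1.25, 53/28, 71/28, 89/28.
g(-19/28) ≈ 1.40394, g(-1/28) ≈ 1.01802, g(17/28) ≈ 0.73818, g(1.25) ≈ 0.53526, g(53/28) ≈ 0.38812, g(71/28) ≈ 0.28143, g(89/28) ≈ 0.20407.
Sum = Δs · [g(-19/28) + g(-1/28) + g(17/28) + ...].
Sum ≈ 2.93723.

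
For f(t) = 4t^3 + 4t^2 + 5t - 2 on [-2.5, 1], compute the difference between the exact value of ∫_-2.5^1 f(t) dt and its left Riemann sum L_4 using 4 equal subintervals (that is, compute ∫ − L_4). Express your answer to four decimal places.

Exact integral: ∫_-2.5^1 f(t) dt ≈ -36.020833.
L_4 = -65.81640625.
Error ≈ -36.020833 − (-65.81640625) ≈ 29.7956.

29.7956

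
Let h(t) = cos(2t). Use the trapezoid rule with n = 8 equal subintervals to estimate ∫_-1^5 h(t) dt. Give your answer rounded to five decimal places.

0.14704

Δt = (5 − (-1))/8 = 0.75.
h(-1) ≈ -0.41615, h(-0.25) ≈ 0.87758, h(0.5) ≈ 0.54030, h(1.25) ≈ -0.80114, h(2) ≈ -0.65364, h(2.75) ≈ 0.70867, h(3.5) ≈ 0.75390, h(4.25) ≈ -0.60201, h(5) ≈ -0.83907.
T_8 = (Δt/2)·[h(t_0) + 2h(t_1) + ... + 2h(t_{7}) + h(t_8)].
Sum ≈ 0.14704.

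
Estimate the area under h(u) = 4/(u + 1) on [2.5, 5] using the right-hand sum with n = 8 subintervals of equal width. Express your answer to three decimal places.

2.083

Δu = (5 − 2.5)/8 = 0.3125.
Right endpoints: 2.8125, 3.125, 3.4375, 3.75, 4.0625, 4.375, 4.6875, 5.
h(2.8125) = 64/61, h(3.125) = 32/33, h(3.4375) = 64/71, h(3.75) = 16/19, h(4.0625) = 64/81, h(4.375) = 32/43, h(4.6875) = 64/91, h(5) = 2/3.
Sum = Δu · [h(2.8125) + h(3.125) + h(3.4375) + ...].
Sum ≈ 2.083.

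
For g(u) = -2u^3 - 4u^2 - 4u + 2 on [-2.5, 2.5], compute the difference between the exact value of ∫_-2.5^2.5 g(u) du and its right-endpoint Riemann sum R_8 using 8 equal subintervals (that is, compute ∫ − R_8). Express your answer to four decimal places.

27.0833

Exact integral: ∫_-2.5^2.5 g(u) du ≈ -31.666667.
R_8 = -58.75.
Error ≈ -31.666667 − (-58.75) ≈ 27.0833.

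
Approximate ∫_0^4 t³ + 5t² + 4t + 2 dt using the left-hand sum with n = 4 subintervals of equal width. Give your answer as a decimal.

138

Δt = (4 − 0)/4 = 1.
Left endpoints: 0, 1, 2, 3.
f(0) = 2, f(1) = 12, f(2) = 38, f(3) = 86.
Sum = Δt · [f(0) + f(1) + f(2) + f(3)].
Sum = 138.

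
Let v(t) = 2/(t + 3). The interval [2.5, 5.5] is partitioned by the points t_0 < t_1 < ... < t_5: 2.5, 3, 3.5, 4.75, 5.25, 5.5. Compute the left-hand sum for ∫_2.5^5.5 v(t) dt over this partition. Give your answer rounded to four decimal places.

Subinterval widths: 0.5, 0.5, 1.25, 0.5, 0.25.
Left endpoints: 2.5, 3, 3.5, 4.75, 5.25.
v(2.5) = 4/11, v(3) = 1/3, v(3.5) = 4/13, v(4.75) = 8/31, v(5.25) = 8/33.
Sum = Σ Δt_i · v(t_i).
Sum ≈ 0.9227.

0.9227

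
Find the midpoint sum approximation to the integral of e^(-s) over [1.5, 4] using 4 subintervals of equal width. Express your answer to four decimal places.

0.2015

Δs = (4 − 1.5)/4 = 0.625.
Midpoints: 1.8125, 2.4375, 3.0625, 3.6875.
f(1.8125) ≈ 0.1632, f(2.4375) ≈ 0.0874, f(3.0625) ≈ 0.0468, f(3.6875) ≈ 0.0250.
Sum = Δs · [f(1.8125) + f(2.4375) + f(3.0625) + f(3.6875)].
Sum ≈ 0.2015.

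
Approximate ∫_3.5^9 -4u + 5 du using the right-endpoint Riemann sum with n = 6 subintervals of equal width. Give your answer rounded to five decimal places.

-120.08333

Δu = (9 − 3.5)/6 = 11/12.
Right endpoints: 53/12, 16/3, 6.25, 43/6, 97/12, 9.
f(53/12) = -38/3, f(16/3) = -49/3, f(6.25) = -20, f(43/6) = -71/3, f(97/12) = -82/3, f(9) = -31.
Sum = Δu · [f(53/12) + f(16/3) + f(6.25) + ...].
Sum ≈ -120.08333.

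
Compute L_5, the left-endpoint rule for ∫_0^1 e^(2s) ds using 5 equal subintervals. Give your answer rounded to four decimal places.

Δs = (1 − 0)/5 = 0.2.
Left endpoints: 0, 0.2, 0.4, 0.6, 0.8.
f(0) ≈ 1.0000, f(0.2) ≈ 1.4918, f(0.4) ≈ 2.2255, f(0.6) ≈ 3.3201, f(0.8) ≈ 4.9530.
Sum = Δs · [f(0) + f(0.2) + f(0.4) + f(0.6) + f(0.8)].
Sum ≈ 2.5981.

2.5981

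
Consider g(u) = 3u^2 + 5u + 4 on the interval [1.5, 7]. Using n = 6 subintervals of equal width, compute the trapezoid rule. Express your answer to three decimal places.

Δu = (7 − 1.5)/6 = 11/12.
g(1.5) = 18.25, g(29/12) = 1613/48, g(10/3) = 54, g(4.25) = 79.4375, g(31/6) = 1319/12, g(73/12) = 145.4375, g(7) = 186.
T_6 = (Δu/2)·[g(u_0) + 2g(u_1) + ... + 2g(u_{5}) + g(u_6)].
Sum ≈ 480.811.

480.811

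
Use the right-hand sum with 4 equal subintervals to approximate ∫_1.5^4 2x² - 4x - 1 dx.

16.2109375

Δx = (4 − 1.5)/4 = 0.625.
Right endpoints: 2.125, 2.75, 3.375, 4.
f(2.125) = -0.46875, f(2.75) = 3.125, f(3.375) = 8.28125, f(4) = 15.
Sum = Δx · [f(2.125) + f(2.75) + f(3.375) + f(4)].
Sum = 16.2109375.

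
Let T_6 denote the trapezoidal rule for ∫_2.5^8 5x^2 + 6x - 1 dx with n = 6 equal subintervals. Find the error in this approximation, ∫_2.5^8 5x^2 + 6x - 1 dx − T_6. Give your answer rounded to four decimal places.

-3.8513

Exact integral: ∫_2.5^8 f(x) dx ≈ 995.041667.
T_6 ≈ 998.892940.
Error ≈ 995.041667 − 998.892940 ≈ -3.8513.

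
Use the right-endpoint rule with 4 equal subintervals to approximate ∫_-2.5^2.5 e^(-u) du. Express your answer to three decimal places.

6.074

Δu = (2.5 − (-2.5))/4 = 1.25.
Right endpoints: -1.25, 0, 1.25, 2.5.
f(-1.25) ≈ 3.490, f(0) ≈ 1.000, f(1.25) ≈ 0.287, f(2.5) ≈ 0.082.
Sum = Δu · [f(-1.25) + f(0) + f(1.25) + f(2.5)].
Sum ≈ 6.074.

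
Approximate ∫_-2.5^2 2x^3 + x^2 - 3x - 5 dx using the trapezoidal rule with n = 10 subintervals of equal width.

Δx = (2 − (-2.5))/10 = 0.45.
f(-2.5) = -22.5, f(-2.05) = -11.87775, f(-1.6) = -5.832, f(-1.15) = -3.26925, f(-0.7) = -3.096, f(-0.25) = -4.21875, f(0.2) = -5.544, f(0.65) = -5.97825, f(1.1) = -4.428, f(1.55) = 0.20025, f(2) = 9.
T_10 = (Δx/2)·[f(x_0) + 2f(x_1) + ... + 2f(x_{9}) + f(x_10)].
Sum = -22.8571875.

-22.8571875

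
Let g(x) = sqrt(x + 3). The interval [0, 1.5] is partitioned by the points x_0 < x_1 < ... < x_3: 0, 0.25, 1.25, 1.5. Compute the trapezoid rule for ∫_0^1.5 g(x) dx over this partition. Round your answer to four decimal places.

2.8969

Subinterval widths: 0.25, 1, 0.25.
g(0) ≈ 1.7321, g(0.25) ≈ 1.8028, g(1.25) ≈ 2.0616, g(1.5) ≈ 2.1213.
On each subinterval the trapezoid contributes (Δx_i/2)·[g(x_{i-1}) + g(x_i)].
Sum ≈ 2.8969.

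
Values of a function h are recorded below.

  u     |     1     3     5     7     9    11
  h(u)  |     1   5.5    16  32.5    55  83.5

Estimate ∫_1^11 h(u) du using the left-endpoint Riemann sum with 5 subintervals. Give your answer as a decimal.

220

Δu = 2.
Sum = 2·[1 + 5.5 + 16 + 32.5 + 55] = 220.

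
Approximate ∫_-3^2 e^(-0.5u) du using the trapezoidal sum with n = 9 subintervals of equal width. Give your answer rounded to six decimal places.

Δu = (2 − (-3))/9 = 5/9.
f(-3) ≈ 4.481689, f(-22/9) ≈ 3.394723, f(-17/9) ≈ 2.571384, f(-4/3) ≈ 1.947734, f(-7/9) ≈ 1.475341, f(-2/9) ≈ 1.117519, f(1/3) ≈ 0.846482, f(8/9) ≈ 0.641180, f(13/9) ≈ 0.485672, f(2) ≈ 0.367879.
T_9 = (Δu/2)·[f(u_0) + 2f(u_1) + ... + 2f(u_{8}) + f(u_9)].
Sum ≈ 8.280455.

8.280455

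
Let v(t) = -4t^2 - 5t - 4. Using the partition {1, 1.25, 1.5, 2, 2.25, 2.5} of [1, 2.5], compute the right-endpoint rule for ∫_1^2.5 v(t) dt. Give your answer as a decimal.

Subinterval widths: 0.25, 0.25, 0.5, 0.25, 0.25.
Right endpoints: 1.25, 1.5, 2, 2.25, 2.5.
v(1.25) = -16.5, v(1.5) = -20.5, v(2) = -30, v(2.25) = -35.5, v(2.5) = -41.5.
Sum = Σ Δt_i · v(t_i).
Sum = -43.5.

-43.5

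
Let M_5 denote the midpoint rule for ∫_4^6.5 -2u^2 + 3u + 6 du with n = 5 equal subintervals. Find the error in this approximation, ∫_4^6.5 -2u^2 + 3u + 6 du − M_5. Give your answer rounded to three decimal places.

-0.104

Exact integral: ∫_4^6.5 f(u) du ≈ -86.04167.
M_5 = -85.9375.
Error ≈ -86.04167 − (-85.9375) ≈ -0.104.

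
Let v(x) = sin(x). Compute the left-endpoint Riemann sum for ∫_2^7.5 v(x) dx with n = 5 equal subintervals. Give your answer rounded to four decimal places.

-0.7001

Δx = (7.5 − 2)/5 = 1.1.
Left endpoints: 2, 3.1, 4.2, 5.3, 6.4.
v(2) ≈ 0.9093, v(3.1) ≈ 0.0416, v(4.2) ≈ -0.8716, v(5.3) ≈ -0.8323, v(6.4) ≈ 0.1165.
Sum = Δx · [v(2) + v(3.1) + v(4.2) + v(5.3) + v(6.4)].
Sum ≈ -0.7001.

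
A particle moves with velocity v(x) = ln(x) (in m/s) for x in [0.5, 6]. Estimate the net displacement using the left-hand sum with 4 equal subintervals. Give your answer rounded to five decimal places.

3.63769

Δx = (6 − 0.5)/4 = 1.375.
Left endpoints: 0.5, 1.875, 3.25, 4.625.
v(0.5) ≈ -0.69315, v(1.875) ≈ 0.62861, v(3.25) ≈ 1.17865, v(4.625) ≈ 1.53148.
Sum = Δx · [v(0.5) + v(1.875) + v(3.25) + v(4.625)].
Sum ≈ 3.63769.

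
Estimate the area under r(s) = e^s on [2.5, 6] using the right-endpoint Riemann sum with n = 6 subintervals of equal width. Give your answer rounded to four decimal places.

516.3918

Δs = (6 − 2.5)/6 = 7/12.
Right endpoints: 37/12, 11/3, 4.25, 29/6, 65/12, 6.
r(37/12) ≈ 21.8311, r(11/3) ≈ 39.1213, r(4.25) ≈ 70.1054, r(29/6) ≈ 125.6290, r(65/12) ≈ 225.1274, r(6) ≈ 403.4288.
Sum = Δs · [r(37/12) + r(11/3) + r(4.25) + ...].
Sum ≈ 516.3918.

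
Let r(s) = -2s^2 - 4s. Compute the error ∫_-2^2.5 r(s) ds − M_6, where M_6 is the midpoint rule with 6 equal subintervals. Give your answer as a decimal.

-0.421875

Exact integral: ∫_-2^2.5 r(s) ds = -20.25.
M_6 = -19.828125.
Error = -20.25 − (-19.828125) = -0.421875.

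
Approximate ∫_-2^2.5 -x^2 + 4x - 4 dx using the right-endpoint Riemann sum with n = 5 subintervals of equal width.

Δx = (2.5 − (-2))/5 = 0.9.
Right endpoints: -1.1, -0.2, 0.7, 1.6, 2.5.
f(-1.1) = -9.61, f(-0.2) = -4.84, f(0.7) = -1.69, f(1.6) = -0.16, f(2.5) = -0.25.
Sum = Δx · [f(-1.1) + f(-0.2) + f(0.7) + f(1.6) + f(2.5)].
Sum = -14.895.

-14.895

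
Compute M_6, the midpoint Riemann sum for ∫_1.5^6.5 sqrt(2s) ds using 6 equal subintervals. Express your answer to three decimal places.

Δs = (6.5 − 1.5)/6 = 5/6.
Midpoints: 23/12, 2.75, 43/12, 53/12, 5.25, 73/12.
f(23/12) ≈ 1.958, f(2.75) ≈ 2.345, f(43/12) ≈ 2.677, f(53/12) ≈ 2.972, f(5.25) ≈ 3.240, f(73/12) ≈ 3.488.
Sum = Δs · [f(23/12) + f(2.75) + f(43/12) + ...].
Sum ≈ 13.901.

13.901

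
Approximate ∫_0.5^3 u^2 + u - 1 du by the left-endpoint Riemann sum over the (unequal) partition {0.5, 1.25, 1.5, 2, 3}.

6.640625

Subinterval widths: 0.75, 0.25, 0.5, 1.
Left endpoints: 0.5, 1.25, 1.5, 2.
f(0.5) = -0.25, f(1.25) = 1.8125, f(1.5) = 2.75, f(2) = 5.
Sum = Σ Δu_i · f(u_i).
Sum = 6.640625.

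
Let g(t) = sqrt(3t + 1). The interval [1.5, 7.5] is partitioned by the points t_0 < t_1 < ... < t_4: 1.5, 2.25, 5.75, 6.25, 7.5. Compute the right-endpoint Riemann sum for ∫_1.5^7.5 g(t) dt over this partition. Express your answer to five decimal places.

25.32157

Subinterval widths: 0.75, 3.5, 0.5, 1.25.
Right endpoints: 2.25, 5.75, 6.25, 7.5.
g(2.25) ≈ 2.78388, g(5.75) ≈ 4.27200, g(6.25) ≈ 4.44410, g(7.5) ≈ 4.84768.
Sum = Σ Δt_i · g(t_i).
Sum ≈ 25.32157.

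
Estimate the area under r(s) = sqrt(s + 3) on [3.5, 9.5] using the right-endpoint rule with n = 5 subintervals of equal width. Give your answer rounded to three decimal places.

Δs = (9.5 − 3.5)/5 = 1.2.
Right endpoints: 4.7, 5.9, 7.1, 8.3, 9.5.
r(4.7) ≈ 2.775, r(5.9) ≈ 2.983, r(7.1) ≈ 3.178, r(8.3) ≈ 3.362, r(9.5) ≈ 3.536.
Sum = Δs · [r(4.7) + r(5.9) + r(7.1) + r(8.3) + r(9.5)].
Sum ≈ 19.000.

19.000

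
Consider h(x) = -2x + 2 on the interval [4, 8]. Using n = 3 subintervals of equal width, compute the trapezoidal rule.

-40

Δx = (8 − 4)/3 = 4/3.
h(4) = -6, h(16/3) = -26/3, h(20/3) = -34/3, h(8) = -14.
T_3 = (Δx/2)·[h(x_0) + 2h(x_1) + 2h(x_2) + h(x_3)].
Sum = -40.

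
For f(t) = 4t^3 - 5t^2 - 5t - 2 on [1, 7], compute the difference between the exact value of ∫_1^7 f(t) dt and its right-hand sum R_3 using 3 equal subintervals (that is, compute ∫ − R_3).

Exact integral: ∫_1^7 f(t) dt = 1698.
R_3 = 2968.
Error = 1698 − 2968 = -1270.

-1270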